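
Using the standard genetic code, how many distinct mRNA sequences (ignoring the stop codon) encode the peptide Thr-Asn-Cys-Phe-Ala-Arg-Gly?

3072

Thr: 4 codons.
Asn: 2 codons.
Cys: 2 codons.
Phe: 2 codons.
Ala: 4 codons.
Arg: 6 codons.
Gly: 4 codons.
4 × 2 × 2 × 2 × 4 × 6 × 4 = 3072.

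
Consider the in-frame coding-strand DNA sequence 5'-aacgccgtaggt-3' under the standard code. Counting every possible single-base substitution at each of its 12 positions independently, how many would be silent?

Codon 1 (AAC, Asn): 1 synonymous substitution.
Codon 2 (GCC, Ala): 3 synonymous substitutions.
Codon 3 (GTA, Val): 3 synonymous substitutions.
Codon 4 (GGT, Gly): 3 synonymous substitutions.
Total: 1 + 3 + 3 + 3 = 10.

10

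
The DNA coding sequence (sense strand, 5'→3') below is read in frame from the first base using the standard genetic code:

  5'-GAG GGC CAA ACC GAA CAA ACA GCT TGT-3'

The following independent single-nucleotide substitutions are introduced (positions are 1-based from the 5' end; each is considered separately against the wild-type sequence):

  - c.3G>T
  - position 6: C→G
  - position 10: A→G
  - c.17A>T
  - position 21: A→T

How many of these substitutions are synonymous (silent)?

2

Codon 1: GAG (Glu) → GAT (Asp) — missense.
Codon 2: GGC (Gly) → GGG (Gly) — synonymous.
Codon 4: ACC (Thr) → GCC (Ala) — missense.
Codon 6: CAA (Gln) → CTA (Leu) — missense.
Codon 7: ACA (Thr) → ACT (Thr) — synonymous.
Synonymous: 2 of 5.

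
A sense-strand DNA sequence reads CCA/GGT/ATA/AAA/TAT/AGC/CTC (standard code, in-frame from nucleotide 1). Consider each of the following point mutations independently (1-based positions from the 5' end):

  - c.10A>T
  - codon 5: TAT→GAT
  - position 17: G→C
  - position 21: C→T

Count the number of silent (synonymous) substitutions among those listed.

Codon 4: AAA (Lys) → TAA (Stop) — nonsense.
Codon 5: TAT (Tyr) → GAT (Asp) — missense.
Codon 6: AGC (Ser) → ACC (Thr) — missense.
Codon 7: CTC (Leu) → CTT (Leu) — synonymous.
Synonymous: 1 of 4.

1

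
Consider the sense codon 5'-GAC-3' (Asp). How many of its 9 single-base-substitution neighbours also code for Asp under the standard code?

Position 1: none → 0 synonymous.
Position 2: none → 0 synonymous.
Position 3: GAU → 1 synonymous.
Total: 0 + 0 + 1 = 1.

1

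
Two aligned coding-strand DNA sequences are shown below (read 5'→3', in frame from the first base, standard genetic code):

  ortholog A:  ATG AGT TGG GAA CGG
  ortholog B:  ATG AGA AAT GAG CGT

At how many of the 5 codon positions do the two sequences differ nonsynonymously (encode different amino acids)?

2

Codon 1: ATG Met / ATG Met — identical.
Codon 2: AGT Ser / AGA Arg — nonsynonymous.
Codon 3: TGG Trp / AAT Asn — nonsynonymous.
Codon 4: GAA Glu / GAG Glu — synonymous.
Codon 5: CGG Arg / CGT Arg — synonymous.
Nonsynonymous differences: 2.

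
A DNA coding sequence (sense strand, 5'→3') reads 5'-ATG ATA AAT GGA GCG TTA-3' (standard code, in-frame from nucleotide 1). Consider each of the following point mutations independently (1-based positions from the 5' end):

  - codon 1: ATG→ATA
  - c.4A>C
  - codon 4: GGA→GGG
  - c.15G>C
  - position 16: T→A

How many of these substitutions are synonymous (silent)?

2

Codon 1: ATG (Met) → ATA (Ile) — missense.
Codon 2: ATA (Ile) → CTA (Leu) — missense.
Codon 4: GGA (Gly) → GGG (Gly) — synonymous.
Codon 5: GCG (Ala) → GCC (Ala) — synonymous.
Codon 6: TTA (Leu) → ATA (Ile) — missense.
Synonymous: 2 of 5.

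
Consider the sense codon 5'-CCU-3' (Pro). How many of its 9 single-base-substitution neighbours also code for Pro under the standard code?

3

Position 1: none → 0 synonymous.
Position 2: none → 0 synonymous.
Position 3: CCC, CCA, CCG → 3 synonymous.
Total: 0 + 0 + 3 = 3.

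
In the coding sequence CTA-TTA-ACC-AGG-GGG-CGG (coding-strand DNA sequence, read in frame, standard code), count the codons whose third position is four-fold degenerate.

4

Codon 1 CTA (Leu): third position 4-fold.
Codon 2 TTA (Leu): third position 2-fold.
Codon 3 ACC (Thr): third position 4-fold.
Codon 4 AGG (Arg): third position 2-fold.
Codon 5 GGG (Gly): third position 4-fold.
Codon 6 CGG (Arg): third position 4-fold.
Four-fold degenerate third positions: 4.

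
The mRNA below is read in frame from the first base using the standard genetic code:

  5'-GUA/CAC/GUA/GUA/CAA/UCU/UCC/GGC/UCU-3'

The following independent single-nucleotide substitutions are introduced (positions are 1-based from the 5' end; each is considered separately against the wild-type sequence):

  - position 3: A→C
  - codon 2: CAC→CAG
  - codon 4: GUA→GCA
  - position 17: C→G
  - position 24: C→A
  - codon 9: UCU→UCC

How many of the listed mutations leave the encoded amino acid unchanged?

Codon 1: GUA (Val) → GUC (Val) — synonymous.
Codon 2: CAC (His) → CAG (Gln) — missense.
Codon 4: GUA (Val) → GCA (Ala) — missense.
Codon 6: UCU (Ser) → UGU (Cys) — missense.
Codon 8: GGC (Gly) → GGA (Gly) — synonymous.
Codon 9: UCU (Ser) → UCC (Ser) — synonymous.
Synonymous: 3 of 6.

3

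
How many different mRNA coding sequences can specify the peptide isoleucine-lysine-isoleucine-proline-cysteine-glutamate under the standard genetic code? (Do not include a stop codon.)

288

Ile: 3 codons.
Lys: 2 codons.
Ile: 3 codons.
Pro: 4 codons.
Cys: 2 codons.
Glu: 2 codons.
3 × 2 × 3 × 4 × 2 × 2 = 288.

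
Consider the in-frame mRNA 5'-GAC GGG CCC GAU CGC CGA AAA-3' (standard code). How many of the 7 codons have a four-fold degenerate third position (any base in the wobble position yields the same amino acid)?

4

Codon 1 GAC (Asp): third position 2-fold.
Codon 2 GGG (Gly): third position 4-fold.
Codon 3 CCC (Pro): third position 4-fold.
Codon 4 GAU (Asp): third position 2-fold.
Codon 5 CGC (Arg): third position 4-fold.
Codon 6 CGA (Arg): third position 4-fold.
Codon 7 AAA (Lys): third position 2-fold.
Four-fold degenerate third positions: 4.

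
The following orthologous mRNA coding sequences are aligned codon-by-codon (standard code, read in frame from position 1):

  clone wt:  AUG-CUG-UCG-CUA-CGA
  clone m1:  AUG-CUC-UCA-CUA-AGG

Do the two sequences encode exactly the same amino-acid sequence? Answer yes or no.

Codon 1: AUG Met / AUG Met — identical.
Codon 2: CUG Leu / CUC Leu — synonymous.
Codon 3: UCG Ser / UCA Ser — synonymous.
Codon 4: CUA Leu / CUA Leu — identical.
Codon 5: CGA Arg / AGG Arg — synonymous.
Nonsynonymous differences: 0 → same protein.

yes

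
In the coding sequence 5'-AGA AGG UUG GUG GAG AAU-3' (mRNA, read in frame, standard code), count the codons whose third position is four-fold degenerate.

Codon 1 AGA (Arg): third position 2-fold.
Codon 2 AGG (Arg): third position 2-fold.
Codon 3 UUG (Leu): third position 2-fold.
Codon 4 GUG (Val): third position 4-fold.
Codon 5 GAG (Glu): third position 2-fold.
Codon 6 AAU (Asn): third position 2-fold.
Four-fold degenerate third positions: 1.

1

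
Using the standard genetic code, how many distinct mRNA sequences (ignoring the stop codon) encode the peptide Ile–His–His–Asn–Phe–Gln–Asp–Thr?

Ile: 3 codons.
His: 2 codons.
His: 2 codons.
Asn: 2 codons.
Phe: 2 codons.
Gln: 2 codons.
Asp: 2 codons.
Thr: 4 codons.
3 × 2 × 2 × 2 × 2 × 2 × 2 × 4 = 768.

768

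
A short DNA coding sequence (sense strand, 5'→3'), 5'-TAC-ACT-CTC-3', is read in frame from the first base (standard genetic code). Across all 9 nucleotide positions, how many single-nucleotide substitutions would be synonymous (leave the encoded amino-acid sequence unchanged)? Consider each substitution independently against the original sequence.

Codon 1 (TAC, Tyr): 1 synonymous substitution.
Codon 2 (ACT, Thr): 3 synonymous substitutions.
Codon 3 (CTC, Leu): 3 synonymous substitutions.
Total: 1 + 3 + 3 = 7.

7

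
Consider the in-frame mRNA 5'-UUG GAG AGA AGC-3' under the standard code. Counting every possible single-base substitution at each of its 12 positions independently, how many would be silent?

Codon 1 (UUG, Leu): 2 synonymous substitutions.
Codon 2 (GAG, Glu): 1 synonymous substitution.
Codon 3 (AGA, Arg): 2 synonymous substitutions.
Codon 4 (AGC, Ser): 1 synonymous substitution.
Total: 2 + 1 + 2 + 1 = 6.

6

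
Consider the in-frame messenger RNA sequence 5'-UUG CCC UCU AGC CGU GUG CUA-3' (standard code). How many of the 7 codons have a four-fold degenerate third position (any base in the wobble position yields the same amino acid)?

Codon 1 UUG (Leu): third position 2-fold.
Codon 2 CCC (Pro): third position 4-fold.
Codon 3 UCU (Ser): third position 4-fold.
Codon 4 AGC (Ser): third position 2-fold.
Codon 5 CGU (Arg): third position 4-fold.
Codon 6 GUG (Val): third position 4-fold.
Codon 7 CUA (Leu): third position 4-fold.
Four-fold degenerate third positions: 5.

5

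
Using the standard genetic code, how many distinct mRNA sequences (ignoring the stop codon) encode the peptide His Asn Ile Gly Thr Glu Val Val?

His: 2 codons.
Asn: 2 codons.
Ile: 3 codons.
Gly: 4 codons.
Thr: 4 codons.
Glu: 2 codons.
Val: 4 codons.
Val: 4 codons.
2 × 2 × 3 × 4 × 4 × 2 × 4 × 4 = 6144.

6144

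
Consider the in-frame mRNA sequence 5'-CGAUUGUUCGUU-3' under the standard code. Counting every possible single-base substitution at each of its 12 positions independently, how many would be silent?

10

Codon 1 (CGA, Arg): 4 synonymous substitutions.
Codon 2 (UUG, Leu): 2 synonymous substitutions.
Codon 3 (UUC, Phe): 1 synonymous substitution.
Codon 4 (GUU, Val): 3 synonymous substitutions.
Total: 4 + 2 + 1 + 3 = 10.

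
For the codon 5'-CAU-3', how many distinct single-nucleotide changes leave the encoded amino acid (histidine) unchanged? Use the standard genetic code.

Position 1: none → 0 synonymous.
Position 2: none → 0 synonymous.
Position 3: CAC → 1 synonymous.
Total: 0 + 0 + 1 = 1.

1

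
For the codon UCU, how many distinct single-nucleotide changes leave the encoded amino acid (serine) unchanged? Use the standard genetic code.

Position 1: none → 0 synonymous.
Position 2: none → 0 synonymous.
Position 3: UCC, UCA, UCG → 3 synonymous.
Total: 0 + 0 + 3 = 3.

3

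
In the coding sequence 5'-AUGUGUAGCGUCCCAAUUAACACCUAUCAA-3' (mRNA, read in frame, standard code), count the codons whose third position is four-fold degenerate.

Codon 1 AUG (Met): third position 1-fold.
Codon 2 UGU (Cys): third position 2-fold.
Codon 3 AGC (Ser): third position 2-fold.
Codon 4 GUC (Val): third position 4-fold.
Codon 5 CCA (Pro): third position 4-fold.
Codon 6 AUU (Ile): third position 3-fold.
Codon 7 AAC (Asn): third position 2-fold.
Codon 8 ACC (Thr): third position 4-fold.
Codon 9 UAU (Tyr): third position 2-fold.
Codon 10 CAA (Gln): third position 2-fold.
Four-fold degenerate third positions: 3.

3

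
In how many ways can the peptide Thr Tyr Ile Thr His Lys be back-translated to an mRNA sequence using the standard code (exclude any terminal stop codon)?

Thr: 4 codons.
Tyr: 2 codons.
Ile: 3 codons.
Thr: 4 codons.
His: 2 codons.
Lys: 2 codons.
4 × 2 × 3 × 4 × 2 × 2 = 384.

384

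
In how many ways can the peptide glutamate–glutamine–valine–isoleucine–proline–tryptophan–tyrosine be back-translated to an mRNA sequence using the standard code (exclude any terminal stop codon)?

384

Glu: 2 codons.
Gln: 2 codons.
Val: 4 codons.
Ile: 3 codons.
Pro: 4 codons.
Trp: 1 codon.
Tyr: 2 codons.
2 × 2 × 4 × 3 × 4 × 1 × 2 = 384.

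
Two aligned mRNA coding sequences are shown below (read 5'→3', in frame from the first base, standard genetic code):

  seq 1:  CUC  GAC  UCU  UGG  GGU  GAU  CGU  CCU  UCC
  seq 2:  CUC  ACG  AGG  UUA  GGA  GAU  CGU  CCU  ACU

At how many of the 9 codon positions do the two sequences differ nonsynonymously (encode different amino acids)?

4

Codon 1: CUC Leu / CUC Leu — identical.
Codon 2: GAC Asp / ACG Thr — nonsynonymous.
Codon 3: UCU Ser / AGG Arg — nonsynonymous.
Codon 4: UGG Trp / UUA Leu — nonsynonymous.
Codon 5: GGU Gly / GGA Gly — synonymous.
Codon 6: GAU Asp / GAU Asp — identical.
Codon 7: CGU Arg / CGU Arg — identical.
Codon 8: CCU Pro / CCU Pro — identical.
Codon 9: UCC Ser / ACU Thr — nonsynonymous.
Nonsynonymous differences: 4.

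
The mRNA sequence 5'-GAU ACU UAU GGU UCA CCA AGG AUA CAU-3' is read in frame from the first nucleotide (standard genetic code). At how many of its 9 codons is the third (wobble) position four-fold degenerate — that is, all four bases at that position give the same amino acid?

Codon 1 GAU (Asp): third position 2-fold.
Codon 2 ACU (Thr): third position 4-fold.
Codon 3 UAU (Tyr): third position 2-fold.
Codon 4 GGU (Gly): third position 4-fold.
Codon 5 UCA (Ser): third position 4-fold.
Codon 6 CCA (Pro): third position 4-fold.
Codon 7 AGG (Arg): third position 2-fold.
Codon 8 AUA (Ile): third position 3-fold.
Codon 9 CAU (His): third position 2-fold.
Four-fold degenerate third positions: 4.

4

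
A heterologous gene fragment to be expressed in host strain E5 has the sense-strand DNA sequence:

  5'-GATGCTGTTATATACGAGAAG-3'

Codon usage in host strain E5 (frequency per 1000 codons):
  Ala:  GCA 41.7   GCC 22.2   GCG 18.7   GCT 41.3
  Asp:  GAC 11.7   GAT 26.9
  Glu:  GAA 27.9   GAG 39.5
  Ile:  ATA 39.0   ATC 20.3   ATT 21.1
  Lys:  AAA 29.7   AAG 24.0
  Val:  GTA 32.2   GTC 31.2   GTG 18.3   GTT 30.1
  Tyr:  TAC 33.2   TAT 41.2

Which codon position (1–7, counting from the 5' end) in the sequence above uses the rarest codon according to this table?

Codon 1 GAT (Asp): 26.9 per 1000.
Codon 2 GCT (Ala): 41.3 per 1000.
Codon 3 GTT (Val): 30.1 per 1000.
Codon 4 ATA (Ile): 39.0 per 1000.
Codon 5 TAC (Tyr): 33.2 per 1000.
Codon 6 GAG (Glu): 39.5 per 1000.
Codon 7 AAG (Lys): 24.0 per 1000.
Lowest frequency is 24.0 at codon 7.

7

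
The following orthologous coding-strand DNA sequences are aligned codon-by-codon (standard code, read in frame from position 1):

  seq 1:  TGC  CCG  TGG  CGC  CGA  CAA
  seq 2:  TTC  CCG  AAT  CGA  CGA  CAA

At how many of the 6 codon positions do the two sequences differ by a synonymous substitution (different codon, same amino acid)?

Codon 1: TGC Cys / TTC Phe — nonsynonymous.
Codon 2: CCG Pro / CCG Pro — identical.
Codon 3: TGG Trp / AAT Asn — nonsynonymous.
Codon 4: CGC Arg / CGA Arg — synonymous.
Codon 5: CGA Arg / CGA Arg — identical.
Codon 6: CAA Gln / CAA Gln — identical.
Synonymous differences: 1.

1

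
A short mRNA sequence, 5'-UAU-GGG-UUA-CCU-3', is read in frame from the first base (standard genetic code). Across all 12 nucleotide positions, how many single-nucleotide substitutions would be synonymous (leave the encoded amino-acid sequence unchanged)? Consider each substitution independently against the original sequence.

Codon 1 (UAU, Tyr): 1 synonymous substitution.
Codon 2 (GGG, Gly): 3 synonymous substitutions.
Codon 3 (UUA, Leu): 2 synonymous substitutions.
Codon 4 (CCU, Pro): 3 synonymous substitutions.
Total: 1 + 3 + 2 + 3 = 9.

9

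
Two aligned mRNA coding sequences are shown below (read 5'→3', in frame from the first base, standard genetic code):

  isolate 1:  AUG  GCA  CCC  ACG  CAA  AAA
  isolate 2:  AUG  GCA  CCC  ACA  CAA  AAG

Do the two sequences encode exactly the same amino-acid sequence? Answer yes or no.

Codon 1: AUG Met / AUG Met — identical.
Codon 2: GCA Ala / GCA Ala — identical.
Codon 3: CCC Pro / CCC Pro — identical.
Codon 4: ACG Thr / ACA Thr — synonymous.
Codon 5: CAA Gln / CAA Gln — identical.
Codon 6: AAA Lys / AAG Lys — synonymous.
Nonsynonymous differences: 0 → same protein.

yes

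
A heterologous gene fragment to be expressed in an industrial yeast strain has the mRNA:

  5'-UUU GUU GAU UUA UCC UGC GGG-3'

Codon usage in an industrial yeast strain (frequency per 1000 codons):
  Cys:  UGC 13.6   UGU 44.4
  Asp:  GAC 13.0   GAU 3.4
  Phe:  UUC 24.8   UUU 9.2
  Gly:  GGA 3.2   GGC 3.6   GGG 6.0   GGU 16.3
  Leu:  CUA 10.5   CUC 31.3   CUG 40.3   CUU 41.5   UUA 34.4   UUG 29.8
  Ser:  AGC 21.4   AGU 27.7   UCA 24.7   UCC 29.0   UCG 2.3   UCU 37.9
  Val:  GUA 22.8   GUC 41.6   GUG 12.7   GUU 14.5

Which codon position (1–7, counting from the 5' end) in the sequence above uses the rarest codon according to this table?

3

Codon 1 UUU (Phe): 9.2 per 1000.
Codon 2 GUU (Val): 14.5 per 1000.
Codon 3 GAU (Asp): 3.4 per 1000.
Codon 4 UUA (Leu): 34.4 per 1000.
Codon 5 UCC (Ser): 29.0 per 1000.
Codon 6 UGC (Cys): 13.6 per 1000.
Codon 7 GGG (Gly): 6.0 per 1000.
Lowest frequency is 3.4 at codon 3.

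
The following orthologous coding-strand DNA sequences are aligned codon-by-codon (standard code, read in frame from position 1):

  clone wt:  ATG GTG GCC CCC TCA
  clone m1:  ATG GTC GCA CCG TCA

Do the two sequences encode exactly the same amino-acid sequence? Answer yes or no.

yes

Codon 1: ATG Met / ATG Met — identical.
Codon 2: GTG Val / GTC Val — synonymous.
Codon 3: GCC Ala / GCA Ala — synonymous.
Codon 4: CCC Pro / CCG Pro — synonymous.
Codon 5: TCA Ser / TCA Ser — identical.
Nonsynonymous differences: 0 → same protein.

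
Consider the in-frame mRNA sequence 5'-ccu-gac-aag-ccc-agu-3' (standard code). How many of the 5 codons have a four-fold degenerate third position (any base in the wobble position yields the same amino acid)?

2

Codon 1 CCU (Pro): third position 4-fold.
Codon 2 GAC (Asp): third position 2-fold.
Codon 3 AAG (Lys): third position 2-fold.
Codon 4 CCC (Pro): third position 4-fold.
Codon 5 AGU (Ser): third position 2-fold.
Four-fold degenerate third positions: 2.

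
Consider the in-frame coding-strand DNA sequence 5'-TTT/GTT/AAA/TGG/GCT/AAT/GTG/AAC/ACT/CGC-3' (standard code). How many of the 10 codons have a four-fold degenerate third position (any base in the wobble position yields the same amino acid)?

Codon 1 TTT (Phe): third position 2-fold.
Codon 2 GTT (Val): third position 4-fold.
Codon 3 AAA (Lys): third position 2-fold.
Codon 4 TGG (Trp): third position 1-fold.
Codon 5 GCT (Ala): third position 4-fold.
Codon 6 AAT (Asn): third position 2-fold.
Codon 7 GTG (Val): third position 4-fold.
Codon 8 AAC (Asn): third position 2-fold.
Codon 9 ACT (Thr): third position 4-fold.
Codon 10 CGC (Arg): third position 4-fold.
Four-fold degenerate third positions: 5.

5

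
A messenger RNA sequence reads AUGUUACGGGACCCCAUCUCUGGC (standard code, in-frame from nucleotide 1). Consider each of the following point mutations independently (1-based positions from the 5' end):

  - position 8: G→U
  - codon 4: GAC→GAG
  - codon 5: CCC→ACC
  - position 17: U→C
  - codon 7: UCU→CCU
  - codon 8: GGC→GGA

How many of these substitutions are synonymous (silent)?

1

Codon 3: CGG (Arg) → CUG (Leu) — missense.
Codon 4: GAC (Asp) → GAG (Glu) — missense.
Codon 5: CCC (Pro) → ACC (Thr) — missense.
Codon 6: AUC (Ile) → ACC (Thr) — missense.
Codon 7: UCU (Ser) → CCU (Pro) — missense.
Codon 8: GGC (Gly) → GGA (Gly) — synonymous.
Synonymous: 1 of 6.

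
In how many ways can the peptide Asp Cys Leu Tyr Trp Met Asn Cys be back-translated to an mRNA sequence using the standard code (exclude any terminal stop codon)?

192

Asp: 2 codons.
Cys: 2 codons.
Leu: 6 codons.
Tyr: 2 codons.
Trp: 1 codon.
Met: 1 codon.
Asn: 2 codons.
Cys: 2 codons.
2 × 2 × 6 × 2 × 1 × 1 × 2 × 2 = 192.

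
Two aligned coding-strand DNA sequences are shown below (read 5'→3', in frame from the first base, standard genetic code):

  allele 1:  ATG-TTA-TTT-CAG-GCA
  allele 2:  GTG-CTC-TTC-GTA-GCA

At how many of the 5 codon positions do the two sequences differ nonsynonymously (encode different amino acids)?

2

Codon 1: ATG Met / GTG Val — nonsynonymous.
Codon 2: TTA Leu / CTC Leu — synonymous.
Codon 3: TTT Phe / TTC Phe — synonymous.
Codon 4: CAG Gln / GTA Val — nonsynonymous.
Codon 5: GCA Ala / GCA Ala — identical.
Nonsynonymous differences: 2.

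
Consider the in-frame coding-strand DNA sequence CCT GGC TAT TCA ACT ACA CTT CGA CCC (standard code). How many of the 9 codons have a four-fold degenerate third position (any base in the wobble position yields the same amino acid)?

Codon 1 CCT (Pro): third position 4-fold.
Codon 2 GGC (Gly): third position 4-fold.
Codon 3 TAT (Tyr): third position 2-fold.
Codon 4 TCA (Ser): third position 4-fold.
Codon 5 ACT (Thr): third position 4-fold.
Codon 6 ACA (Thr): third position 4-fold.
Codon 7 CTT (Leu): third position 4-fold.
Codon 8 CGA (Arg): third position 4-fold.
Codon 9 CCC (Pro): third position 4-fold.
Four-fold degenerate third positions: 8.

8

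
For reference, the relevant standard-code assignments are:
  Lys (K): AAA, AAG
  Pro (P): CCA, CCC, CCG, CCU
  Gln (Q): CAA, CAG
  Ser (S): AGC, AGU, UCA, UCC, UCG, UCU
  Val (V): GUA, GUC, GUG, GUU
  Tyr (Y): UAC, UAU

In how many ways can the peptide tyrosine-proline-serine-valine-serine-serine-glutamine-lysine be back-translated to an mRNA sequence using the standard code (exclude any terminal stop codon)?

27648

Tyr: 2 codons.
Pro: 4 codons.
Ser: 6 codons.
Val: 4 codons.
Ser: 6 codons.
Ser: 6 codons.
Gln: 2 codons.
Lys: 2 codons.
2 × 4 × 6 × 4 × 6 × 6 × 2 × 2 = 27648.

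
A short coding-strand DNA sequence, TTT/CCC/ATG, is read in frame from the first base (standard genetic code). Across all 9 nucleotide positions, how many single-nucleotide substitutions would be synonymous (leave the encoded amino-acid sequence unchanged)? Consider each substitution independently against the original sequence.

Codon 1 (TTT, Phe): 1 synonymous substitution.
Codon 2 (CCC, Pro): 3 synonymous substitutions.
Codon 3 (ATG, Met): 0 synonymous substitutions.
Total: 1 + 3 + 0 = 4.

4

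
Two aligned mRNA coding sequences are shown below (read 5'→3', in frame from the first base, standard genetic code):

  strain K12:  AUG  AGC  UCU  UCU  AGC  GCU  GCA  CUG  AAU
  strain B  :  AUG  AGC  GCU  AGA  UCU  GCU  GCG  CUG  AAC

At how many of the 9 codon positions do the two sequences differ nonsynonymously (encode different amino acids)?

2

Codon 1: AUG Met / AUG Met — identical.
Codon 2: AGC Ser / AGC Ser — identical.
Codon 3: UCU Ser / GCU Ala — nonsynonymous.
Codon 4: UCU Ser / AGA Arg — nonsynonymous.
Codon 5: AGC Ser / UCU Ser — synonymous.
Codon 6: GCU Ala / GCU Ala — identical.
Codon 7: GCA Ala / GCG Ala — synonymous.
Codon 8: CUG Leu / CUG Leu — identical.
Codon 9: AAU Asn / AAC Asn — synonymous.
Nonsynonymous differences: 2.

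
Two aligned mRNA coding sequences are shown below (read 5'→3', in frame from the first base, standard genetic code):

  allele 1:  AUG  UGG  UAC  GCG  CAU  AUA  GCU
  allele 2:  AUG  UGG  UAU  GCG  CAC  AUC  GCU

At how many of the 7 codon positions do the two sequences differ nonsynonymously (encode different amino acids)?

0

Codon 1: AUG Met / AUG Met — identical.
Codon 2: UGG Trp / UGG Trp — identical.
Codon 3: UAC Tyr / UAU Tyr — synonymous.
Codon 4: GCG Ala / GCG Ala — identical.
Codon 5: CAU His / CAC His — synonymous.
Codon 6: AUA Ile / AUC Ile — synonymous.
Codon 7: GCU Ala / GCU Ala — identical.
Nonsynonymous differences: 0.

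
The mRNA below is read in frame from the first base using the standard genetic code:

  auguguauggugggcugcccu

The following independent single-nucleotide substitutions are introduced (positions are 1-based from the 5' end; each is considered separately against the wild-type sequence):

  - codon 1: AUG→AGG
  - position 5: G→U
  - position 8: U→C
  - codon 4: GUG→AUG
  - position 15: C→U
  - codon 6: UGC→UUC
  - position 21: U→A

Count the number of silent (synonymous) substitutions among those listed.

Codon 1: AUG (Met) → AGG (Arg) — missense.
Codon 2: UGU (Cys) → UUU (Phe) — missense.
Codon 3: AUG (Met) → ACG (Thr) — missense.
Codon 4: GUG (Val) → AUG (Met) — missense.
Codon 5: GGC (Gly) → GGU (Gly) — synonymous.
Codon 6: UGC (Cys) → UUC (Phe) — missense.
Codon 7: CCU (Pro) → CCA (Pro) — synonymous.
Synonymous: 2 of 7.

2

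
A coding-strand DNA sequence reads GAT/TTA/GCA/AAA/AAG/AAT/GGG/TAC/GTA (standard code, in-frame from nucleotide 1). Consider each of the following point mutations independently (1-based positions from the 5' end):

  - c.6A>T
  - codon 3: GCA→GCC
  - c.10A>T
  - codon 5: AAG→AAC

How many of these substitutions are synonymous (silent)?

1

Codon 2: TTA (Leu) → TTT (Phe) — missense.
Codon 3: GCA (Ala) → GCC (Ala) — synonymous.
Codon 4: AAA (Lys) → TAA (Stop) — nonsense.
Codon 5: AAG (Lys) → AAC (Asn) — missense.
Synonymous: 1 of 4.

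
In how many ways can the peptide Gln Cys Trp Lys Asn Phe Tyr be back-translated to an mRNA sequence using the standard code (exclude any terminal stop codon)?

Gln: 2 codons.
Cys: 2 codons.
Trp: 1 codon.
Lys: 2 codons.
Asn: 2 codons.
Phe: 2 codons.
Tyr: 2 codons.
2 × 2 × 1 × 2 × 2 × 2 × 2 = 64.

64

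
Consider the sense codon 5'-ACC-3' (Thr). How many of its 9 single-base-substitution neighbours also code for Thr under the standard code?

3

Position 1: none → 0 synonymous.
Position 2: none → 0 synonymous.
Position 3: ACT, ACA, ACG → 3 synonymous.
Total: 0 + 0 + 3 = 3.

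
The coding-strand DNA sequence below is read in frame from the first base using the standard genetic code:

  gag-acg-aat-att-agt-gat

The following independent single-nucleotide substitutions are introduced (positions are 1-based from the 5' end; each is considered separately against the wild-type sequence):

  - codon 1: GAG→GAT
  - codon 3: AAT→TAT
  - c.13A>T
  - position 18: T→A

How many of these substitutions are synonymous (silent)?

Codon 1: GAG (Glu) → GAT (Asp) — missense.
Codon 3: AAT (Asn) → TAT (Tyr) — missense.
Codon 5: AGT (Ser) → TGT (Cys) — missense.
Codon 6: GAT (Asp) → GAA (Glu) — missense.
Synonymous: 0 of 4.

0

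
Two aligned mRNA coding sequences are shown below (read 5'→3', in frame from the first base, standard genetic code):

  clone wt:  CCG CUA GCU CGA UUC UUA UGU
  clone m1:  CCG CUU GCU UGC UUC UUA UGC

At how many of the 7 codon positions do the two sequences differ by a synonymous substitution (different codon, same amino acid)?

Codon 1: CCG Pro / CCG Pro — identical.
Codon 2: CUA Leu / CUU Leu — synonymous.
Codon 3: GCU Ala / GCU Ala — identical.
Codon 4: CGA Arg / UGC Cys — nonsynonymous.
Codon 5: UUC Phe / UUC Phe — identical.
Codon 6: UUA Leu / UUA Leu — identical.
Codon 7: UGU Cys / UGC Cys — synonymous.
Synonymous differences: 2.

2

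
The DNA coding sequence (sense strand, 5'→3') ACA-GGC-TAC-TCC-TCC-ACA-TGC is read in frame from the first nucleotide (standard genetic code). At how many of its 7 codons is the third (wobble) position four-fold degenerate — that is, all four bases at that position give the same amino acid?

Codon 1 ACA (Thr): third position 4-fold.
Codon 2 GGC (Gly): third position 4-fold.
Codon 3 TAC (Tyr): third position 2-fold.
Codon 4 TCC (Ser): third position 4-fold.
Codon 5 TCC (Ser): third position 4-fold.
Codon 6 ACA (Thr): third position 4-fold.
Codon 7 TGC (Cys): third position 2-fold.
Four-fold degenerate third positions: 5.

5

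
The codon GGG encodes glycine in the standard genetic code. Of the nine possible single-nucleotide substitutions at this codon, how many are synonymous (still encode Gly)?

Position 1: none → 0 synonymous.
Position 2: none → 0 synonymous.
Position 3: GGT, GGC, GGA → 3 synonymous.
Total: 0 + 0 + 3 = 3.

3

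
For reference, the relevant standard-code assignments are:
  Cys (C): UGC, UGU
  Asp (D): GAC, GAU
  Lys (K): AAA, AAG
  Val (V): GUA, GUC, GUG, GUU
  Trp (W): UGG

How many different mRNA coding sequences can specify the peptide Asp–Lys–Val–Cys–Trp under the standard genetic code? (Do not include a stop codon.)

Asp: 2 codons.
Lys: 2 codons.
Val: 4 codons.
Cys: 2 codons.
Trp: 1 codon.
2 × 2 × 4 × 2 × 1 = 32.

32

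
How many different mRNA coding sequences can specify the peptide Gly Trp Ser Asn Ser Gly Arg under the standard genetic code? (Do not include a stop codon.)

6912

Gly: 4 codons.
Trp: 1 codon.
Ser: 6 codons.
Asn: 2 codons.
Ser: 6 codons.
Gly: 4 codons.
Arg: 6 codons.
4 × 1 × 6 × 2 × 6 × 4 × 6 = 6912.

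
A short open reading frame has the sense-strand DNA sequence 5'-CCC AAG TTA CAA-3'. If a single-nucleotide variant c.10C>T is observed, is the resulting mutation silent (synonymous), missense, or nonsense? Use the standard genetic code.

Position 10 falls in codon 4: CAA → Gln.
After the substitution the codon is TAA → Stop.
The new codon is a stop codon, so this is a nonsense mutation.

nonsense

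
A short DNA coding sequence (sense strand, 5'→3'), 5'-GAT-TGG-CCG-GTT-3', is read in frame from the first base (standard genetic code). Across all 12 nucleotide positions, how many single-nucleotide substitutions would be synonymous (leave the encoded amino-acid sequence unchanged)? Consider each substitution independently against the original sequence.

7

Codon 1 (GAT, Asp): 1 synonymous substitution.
Codon 2 (TGG, Trp): 0 synonymous substitutions.
Codon 3 (CCG, Pro): 3 synonymous substitutions.
Codon 4 (GTT, Val): 3 synonymous substitutions.
Total: 1 + 0 + 3 + 3 = 7.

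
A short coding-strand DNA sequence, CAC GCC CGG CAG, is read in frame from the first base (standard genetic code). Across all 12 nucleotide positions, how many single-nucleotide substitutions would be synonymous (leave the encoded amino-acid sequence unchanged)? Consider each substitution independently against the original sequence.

Codon 1 (CAC, His): 1 synonymous substitution.
Codon 2 (GCC, Ala): 3 synonymous substitutions.
Codon 3 (CGG, Arg): 4 synonymous substitutions.
Codon 4 (CAG, Gln): 1 synonymous substitution.
Total: 1 + 3 + 4 + 1 = 9.

9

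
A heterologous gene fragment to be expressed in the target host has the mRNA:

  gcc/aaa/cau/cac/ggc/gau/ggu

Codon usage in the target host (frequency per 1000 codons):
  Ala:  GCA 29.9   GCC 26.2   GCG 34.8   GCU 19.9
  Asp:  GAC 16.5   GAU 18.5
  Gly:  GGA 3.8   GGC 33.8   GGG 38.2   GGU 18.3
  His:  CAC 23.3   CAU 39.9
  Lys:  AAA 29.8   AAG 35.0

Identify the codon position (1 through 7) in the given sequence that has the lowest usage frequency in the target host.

Codon 1 GCC (Ala): 26.2 per 1000.
Codon 2 AAA (Lys): 29.8 per 1000.
Codon 3 CAU (His): 39.9 per 1000.
Codon 4 CAC (His): 23.3 per 1000.
Codon 5 GGC (Gly): 33.8 per 1000.
Codon 6 GAU (Asp): 18.5 per 1000.
Codon 7 GGU (Gly): 18.3 per 1000.
Lowest frequency is 18.3 at codon 7.

7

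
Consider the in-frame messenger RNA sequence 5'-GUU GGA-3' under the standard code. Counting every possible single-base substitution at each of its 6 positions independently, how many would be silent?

6

Codon 1 (GUU, Val): 3 synonymous substitutions.
Codon 2 (GGA, Gly): 3 synonymous substitutions.
Total: 3 + 3 = 6.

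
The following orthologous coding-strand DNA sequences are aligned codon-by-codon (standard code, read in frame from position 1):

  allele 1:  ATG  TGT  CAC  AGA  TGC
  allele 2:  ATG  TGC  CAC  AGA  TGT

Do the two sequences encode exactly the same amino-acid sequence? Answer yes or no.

yes

Codon 1: ATG Met / ATG Met — identical.
Codon 2: TGT Cys / TGC Cys — synonymous.
Codon 3: CAC His / CAC His — identical.
Codon 4: AGA Arg / AGA Arg — identical.
Codon 5: TGC Cys / TGT Cys — synonymous.
Nonsynonymous differences: 0 → same protein.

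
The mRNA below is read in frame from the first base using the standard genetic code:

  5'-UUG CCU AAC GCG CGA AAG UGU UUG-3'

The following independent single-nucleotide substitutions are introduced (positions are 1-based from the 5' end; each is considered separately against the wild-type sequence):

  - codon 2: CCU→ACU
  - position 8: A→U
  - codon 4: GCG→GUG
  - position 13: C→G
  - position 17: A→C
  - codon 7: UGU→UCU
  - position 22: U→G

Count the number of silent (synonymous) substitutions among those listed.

Codon 2: CCU (Pro) → ACU (Thr) — missense.
Codon 3: AAC (Asn) → AUC (Ile) — missense.
Codon 4: GCG (Ala) → GUG (Val) — missense.
Codon 5: CGA (Arg) → GGA (Gly) — missense.
Codon 6: AAG (Lys) → ACG (Thr) — missense.
Codon 7: UGU (Cys) → UCU (Ser) — missense.
Codon 8: UUG (Leu) → GUG (Val) — missense.
Synonymous: 0 of 7.

0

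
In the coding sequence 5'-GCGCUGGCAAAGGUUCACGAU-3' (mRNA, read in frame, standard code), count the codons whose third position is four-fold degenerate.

4

Codon 1 GCG (Ala): third position 4-fold.
Codon 2 CUG (Leu): third position 4-fold.
Codon 3 GCA (Ala): third position 4-fold.
Codon 4 AAG (Lys): third position 2-fold.
Codon 5 GUU (Val): third position 4-fold.
Codon 6 CAC (His): third position 2-fold.
Codon 7 GAU (Asp): third position 2-fold.
Four-fold degenerate third positions: 4.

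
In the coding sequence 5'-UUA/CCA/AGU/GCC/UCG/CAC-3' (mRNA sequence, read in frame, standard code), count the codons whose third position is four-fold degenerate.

Codon 1 UUA (Leu): third position 2-fold.
Codon 2 CCA (Pro): third position 4-fold.
Codon 3 AGU (Ser): third position 2-fold.
Codon 4 GCC (Ala): third position 4-fold.
Codon 5 UCG (Ser): third position 4-fold.
Codon 6 CAC (His): third position 2-fold.
Four-fold degenerate third positions: 3.

3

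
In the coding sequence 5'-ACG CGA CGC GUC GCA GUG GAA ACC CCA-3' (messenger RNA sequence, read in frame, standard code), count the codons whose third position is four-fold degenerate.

Codon 1 ACG (Thr): third position 4-fold.
Codon 2 CGA (Arg): third position 4-fold.
Codon 3 CGC (Arg): third position 4-fold.
Codon 4 GUC (Val): third position 4-fold.
Codon 5 GCA (Ala): third position 4-fold.
Codon 6 GUG (Val): third position 4-fold.
Codon 7 GAA (Glu): third position 2-fold.
Codon 8 ACC (Thr): third position 4-fold.
Codon 9 CCA (Pro): third position 4-fold.
Four-fold degenerate third positions: 8.

8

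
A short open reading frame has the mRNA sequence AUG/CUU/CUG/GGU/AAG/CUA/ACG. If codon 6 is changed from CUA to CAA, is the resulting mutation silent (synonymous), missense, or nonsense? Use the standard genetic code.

missense

Position 17 falls in codon 6: CUA → Leu.
After the substitution the codon is CAA → Gln.
Leu ≠ Gln, so this is a missense mutation.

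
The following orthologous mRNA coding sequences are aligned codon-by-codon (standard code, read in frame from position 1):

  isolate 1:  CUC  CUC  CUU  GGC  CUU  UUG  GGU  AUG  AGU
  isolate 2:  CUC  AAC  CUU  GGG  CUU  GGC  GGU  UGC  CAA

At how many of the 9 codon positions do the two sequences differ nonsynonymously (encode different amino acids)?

Codon 1: CUC Leu / CUC Leu — identical.
Codon 2: CUC Leu / AAC Asn — nonsynonymous.
Codon 3: CUU Leu / CUU Leu — identical.
Codon 4: GGC Gly / GGG Gly — synonymous.
Codon 5: CUU Leu / CUU Leu — identical.
Codon 6: UUG Leu / GGC Gly — nonsynonymous.
Codon 7: GGU Gly / GGU Gly — identical.
Codon 8: AUG Met / UGC Cys — nonsynonymous.
Codon 9: AGU Ser / CAA Gln — nonsynonymous.
Nonsynonymous differences: 4.

4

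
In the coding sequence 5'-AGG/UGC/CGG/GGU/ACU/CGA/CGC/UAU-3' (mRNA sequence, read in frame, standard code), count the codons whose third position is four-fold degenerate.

5

Codon 1 AGG (Arg): third position 2-fold.
Codon 2 UGC (Cys): third position 2-fold.
Codon 3 CGG (Arg): third position 4-fold.
Codon 4 GGU (Gly): third position 4-fold.
Codon 5 ACU (Thr): third position 4-fold.
Codon 6 CGA (Arg): third position 4-fold.
Codon 7 CGC (Arg): third position 4-fold.
Codon 8 UAU (Tyr): third position 2-fold.
Four-fold degenerate third positions: 5.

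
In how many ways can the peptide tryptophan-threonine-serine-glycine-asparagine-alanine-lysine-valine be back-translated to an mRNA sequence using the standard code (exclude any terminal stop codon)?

Trp: 1 codon.
Thr: 4 codons.
Ser: 6 codons.
Gly: 4 codons.
Asn: 2 codons.
Ala: 4 codons.
Lys: 2 codons.
Val: 4 codons.
1 × 4 × 6 × 4 × 2 × 4 × 2 × 4 = 6144.

6144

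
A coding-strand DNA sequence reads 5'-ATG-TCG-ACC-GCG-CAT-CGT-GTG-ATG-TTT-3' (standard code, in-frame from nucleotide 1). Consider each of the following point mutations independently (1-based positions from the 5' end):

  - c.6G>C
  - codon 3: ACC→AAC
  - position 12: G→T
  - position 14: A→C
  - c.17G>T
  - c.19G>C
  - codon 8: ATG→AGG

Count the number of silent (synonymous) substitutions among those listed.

Codon 2: TCG (Ser) → TCC (Ser) — synonymous.
Codon 3: ACC (Thr) → AAC (Asn) — missense.
Codon 4: GCG (Ala) → GCT (Ala) — synonymous.
Codon 5: CAT (His) → CCT (Pro) — missense.
Codon 6: CGT (Arg) → CTT (Leu) — missense.
Codon 7: GTG (Val) → CTG (Leu) — missense.
Codon 8: ATG (Met) → AGG (Arg) — missense.
Synonymous: 2 of 7.

2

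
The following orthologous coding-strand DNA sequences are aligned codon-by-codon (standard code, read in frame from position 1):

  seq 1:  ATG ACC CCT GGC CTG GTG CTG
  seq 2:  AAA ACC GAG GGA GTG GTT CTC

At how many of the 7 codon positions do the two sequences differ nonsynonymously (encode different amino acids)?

3

Codon 1: ATG Met / AAA Lys — nonsynonymous.
Codon 2: ACC Thr / ACC Thr — identical.
Codon 3: CCT Pro / GAG Glu — nonsynonymous.
Codon 4: GGC Gly / GGA Gly — synonymous.
Codon 5: CTG Leu / GTG Val — nonsynonymous.
Codon 6: GTG Val / GTT Val — synonymous.
Codon 7: CTG Leu / CTC Leu — synonymous.
Nonsynonymous differences: 3.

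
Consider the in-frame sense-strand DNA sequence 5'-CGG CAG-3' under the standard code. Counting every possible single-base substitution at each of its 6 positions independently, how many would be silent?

Codon 1 (CGG, Arg): 4 synonymous substitutions.
Codon 2 (CAG, Gln): 1 synonymous substitution.
Total: 4 + 1 = 5.

5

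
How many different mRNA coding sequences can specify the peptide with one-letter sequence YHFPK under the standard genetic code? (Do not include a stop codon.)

Tyr: 2 codons.
His: 2 codons.
Phe: 2 codons.
Pro: 4 codons.
Lys: 2 codons.
2 × 2 × 2 × 4 × 2 = 64.

64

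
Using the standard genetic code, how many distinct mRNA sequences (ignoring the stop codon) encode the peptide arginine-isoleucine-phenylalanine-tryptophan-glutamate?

72

Arg: 6 codons.
Ile: 3 codons.
Phe: 2 codons.
Trp: 1 codon.
Glu: 2 codons.
6 × 3 × 2 × 1 × 2 = 72.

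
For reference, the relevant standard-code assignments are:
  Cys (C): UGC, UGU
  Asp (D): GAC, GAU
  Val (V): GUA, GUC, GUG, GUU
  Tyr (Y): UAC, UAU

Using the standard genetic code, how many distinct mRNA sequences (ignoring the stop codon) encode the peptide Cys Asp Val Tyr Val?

Cys: 2 codons.
Asp: 2 codons.
Val: 4 codons.
Tyr: 2 codons.
Val: 4 codons.
2 × 2 × 4 × 2 × 4 = 128.

128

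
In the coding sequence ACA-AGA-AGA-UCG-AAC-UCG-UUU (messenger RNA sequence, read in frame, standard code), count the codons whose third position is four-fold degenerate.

Codon 1 ACA (Thr): third position 4-fold.
Codon 2 AGA (Arg): third position 2-fold.
Codon 3 AGA (Arg): third position 2-fold.
Codon 4 UCG (Ser): third position 4-fold.
Codon 5 AAC (Asn): third position 2-fold.
Codon 6 UCG (Ser): third position 4-fold.
Codon 7 UUU (Phe): third position 2-fold.
Four-fold degenerate third positions: 3.

3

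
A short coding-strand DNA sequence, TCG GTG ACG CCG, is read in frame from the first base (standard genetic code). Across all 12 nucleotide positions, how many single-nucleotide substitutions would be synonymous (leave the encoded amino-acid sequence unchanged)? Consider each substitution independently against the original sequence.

12

Codon 1 (TCG, Ser): 3 synonymous substitutions.
Codon 2 (GTG, Val): 3 synonymous substitutions.
Codon 3 (ACG, Thr): 3 synonymous substitutions.
Codon 4 (CCG, Pro): 3 synonymous substitutions.
Total: 3 + 3 + 3 + 3 = 12.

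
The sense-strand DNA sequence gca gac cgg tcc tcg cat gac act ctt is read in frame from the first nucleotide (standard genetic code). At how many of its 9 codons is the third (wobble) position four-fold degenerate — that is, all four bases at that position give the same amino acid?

6

Codon 1 GCA (Ala): third position 4-fold.
Codon 2 GAC (Asp): third position 2-fold.
Codon 3 CGG (Arg): third position 4-fold.
Codon 4 TCC (Ser): third position 4-fold.
Codon 5 TCG (Ser): third position 4-fold.
Codon 6 CAT (His): third position 2-fold.
Codon 7 GAC (Asp): third position 2-fold.
Codon 8 ACT (Thr): third position 4-fold.
Codon 9 CTT (Leu): third position 4-fold.
Four-fold degenerate third positions: 6.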